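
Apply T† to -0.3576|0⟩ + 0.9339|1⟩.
-0.3576|0⟩ + (0.6604 - 0.6604i)|1⟩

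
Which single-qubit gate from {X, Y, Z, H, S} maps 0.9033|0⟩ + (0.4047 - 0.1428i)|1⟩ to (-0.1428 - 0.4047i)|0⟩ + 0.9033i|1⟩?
Y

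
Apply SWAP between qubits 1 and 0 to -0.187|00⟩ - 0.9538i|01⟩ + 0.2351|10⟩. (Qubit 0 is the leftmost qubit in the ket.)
-0.187|00⟩ + 0.2351|01⟩ - 0.9538i|10⟩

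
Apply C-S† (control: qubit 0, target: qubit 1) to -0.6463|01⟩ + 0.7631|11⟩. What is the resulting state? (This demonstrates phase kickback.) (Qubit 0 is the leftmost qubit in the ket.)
-0.6463|01⟩ - 0.7631i|11⟩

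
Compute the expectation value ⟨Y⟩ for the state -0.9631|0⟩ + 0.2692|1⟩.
0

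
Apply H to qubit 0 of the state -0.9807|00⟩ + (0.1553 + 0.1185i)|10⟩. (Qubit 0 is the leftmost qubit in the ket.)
(-0.5836 + 0.08379i)|00⟩ + (-0.8033 - 0.08379i)|10⟩

H on qubit 0 mixes each pair of kets that differ only in qubit 0: amplitudes (a, b) of (|…0…⟩, |…1…⟩) become ((a + b)/√2, (a − b)/√2). Kets absent from the input have amplitude 0.
(|00⟩, |10⟩): (a, b) = (-0.9807, (0.1553 + 0.1185i)) → ((-0.5836 + 0.08379i), (-0.8033 - 0.08379i))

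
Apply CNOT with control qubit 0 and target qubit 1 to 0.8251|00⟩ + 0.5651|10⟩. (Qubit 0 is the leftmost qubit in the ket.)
0.8251|00⟩ + 0.5651|11⟩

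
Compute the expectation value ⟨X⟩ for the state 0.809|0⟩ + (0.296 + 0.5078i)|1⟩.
0.4789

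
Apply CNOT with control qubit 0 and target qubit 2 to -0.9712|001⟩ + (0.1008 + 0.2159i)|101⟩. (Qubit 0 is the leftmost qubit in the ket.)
-0.9712|001⟩ + (0.1008 + 0.2159i)|100⟩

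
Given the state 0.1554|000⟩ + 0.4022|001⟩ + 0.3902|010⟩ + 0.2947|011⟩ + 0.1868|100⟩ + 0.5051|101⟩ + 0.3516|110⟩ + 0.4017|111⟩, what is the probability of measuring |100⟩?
0.03489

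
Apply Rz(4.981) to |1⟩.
(-0.7954 + 0.6061i)|1⟩

Rz(4.981) = [[e^(−iθ/2), 0], [0, e^(iθ/2)]] with e^(±iθ/2) = cos(θ/2) ± i·sin(θ/2); θ = 4.981, cos(θ/2) ≈ -0.795422, sin(θ/2) ≈ 0.606056.
With a = amp(|0⟩) = 0 and b = amp(|1⟩) = 1:
new amp(|0⟩) = (-0.795422 - 0.606056i)·a = 0
new amp(|1⟩) = (-0.795422 + 0.606056i)·b = (-0.7954 + 0.6061i)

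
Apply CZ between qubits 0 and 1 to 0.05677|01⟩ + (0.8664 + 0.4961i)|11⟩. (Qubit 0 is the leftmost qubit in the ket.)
0.05677|01⟩ + (-0.8664 - 0.4961i)|11⟩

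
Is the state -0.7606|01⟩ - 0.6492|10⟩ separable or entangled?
Entangled

Writing the state as a|00⟩ + b|01⟩ + c|10⟩ + d|11⟩, it is a product state iff ad − bc = 0.
Here (a, b, c, d) = (0, -0.7606, -0.6492, 0): ad − bc = (0)(0) − (-0.7606)(-0.6492) = -0.4938 ≠ 0, so the state is entangled.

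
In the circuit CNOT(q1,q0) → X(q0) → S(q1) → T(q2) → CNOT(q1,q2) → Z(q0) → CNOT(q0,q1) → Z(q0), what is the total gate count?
8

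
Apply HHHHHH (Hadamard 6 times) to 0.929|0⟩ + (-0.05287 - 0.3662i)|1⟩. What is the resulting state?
0.929|0⟩ + (-0.05287 - 0.3662i)|1⟩

H² = I, so an even number of Hadamards cancels: H^6 = I and the state is unchanged.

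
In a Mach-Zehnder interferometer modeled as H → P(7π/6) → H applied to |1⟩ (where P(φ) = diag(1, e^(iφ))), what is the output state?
(0.933 + 0.25i)|0⟩ + (0.06699 - 0.25i)|1⟩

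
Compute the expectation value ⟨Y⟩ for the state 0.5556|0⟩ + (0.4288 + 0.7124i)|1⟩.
0.7916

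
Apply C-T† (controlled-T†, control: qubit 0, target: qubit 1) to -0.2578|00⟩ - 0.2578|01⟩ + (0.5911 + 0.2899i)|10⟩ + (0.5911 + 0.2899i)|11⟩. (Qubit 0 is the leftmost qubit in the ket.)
-0.2578|00⟩ - 0.2578|01⟩ + (0.5911 + 0.2899i)|10⟩ + (0.623 - 0.213i)|11⟩

C-T† leaves the control-|0⟩ kets |00⟩, |01⟩ unchanged and applies T† to qubit 1 on the control-|1⟩ pair (|10⟩, |11⟩).
T† = [[1, 0], [0, (1/√2 - (1/√2)i)]].
With a = amp(|10⟩) = (0.5911 + 0.2899i) and b = amp(|11⟩) = (0.5911 + 0.2899i):
new amp(|10⟩) = (1)·a = (0.5911 + 0.2899i)
new amp(|11⟩) = (1/√2 - (1/√2)i)·b = (0.623 - 0.213i)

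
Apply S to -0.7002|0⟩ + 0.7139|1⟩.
-0.7002|0⟩ + 0.7139i|1⟩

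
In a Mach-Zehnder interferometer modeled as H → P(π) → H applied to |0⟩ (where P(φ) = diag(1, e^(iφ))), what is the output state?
|1⟩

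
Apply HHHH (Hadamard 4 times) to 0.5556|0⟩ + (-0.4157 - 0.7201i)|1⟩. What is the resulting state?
0.5556|0⟩ + (-0.4157 - 0.7201i)|1⟩

H² = I, so an even number of Hadamards cancels: H^4 = I and the state is unchanged.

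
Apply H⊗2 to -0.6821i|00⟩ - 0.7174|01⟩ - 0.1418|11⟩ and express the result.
(-0.4296 - 0.3411i)|00⟩ + (0.4296 - 0.3411i)|01⟩ + (-0.2878 - 0.3411i)|10⟩ + (0.2878 - 0.3411i)|11⟩

H⊗2 gives amp(|y⟩) = (1/2) Σ_x (−1)^(x·y) amp(|x⟩), where x·y is the number of positions in which both x and y have a 1.
|00⟩: (-0.6821i - 0.7174 - 0.1418)/2 = (-0.4296 - 0.3411i)
|01⟩: (-0.6821i + 0.7174 + 0.1418)/2 = (0.4296 - 0.3411i)
|10⟩: (-0.6821i - 0.7174 + 0.1418)/2 = (-0.2878 - 0.3411i)
|11⟩: (-0.6821i + 0.7174 - 0.1418)/2 = (0.2878 - 0.3411i)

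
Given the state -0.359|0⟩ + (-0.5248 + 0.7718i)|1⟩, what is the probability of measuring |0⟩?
0.1289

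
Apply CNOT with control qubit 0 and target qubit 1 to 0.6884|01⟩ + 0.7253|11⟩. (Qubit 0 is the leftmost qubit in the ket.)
0.6884|01⟩ + 0.7253|10⟩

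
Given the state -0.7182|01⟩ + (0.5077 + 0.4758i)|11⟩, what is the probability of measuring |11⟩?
0.4841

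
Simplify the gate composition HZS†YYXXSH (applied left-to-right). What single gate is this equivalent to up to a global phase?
X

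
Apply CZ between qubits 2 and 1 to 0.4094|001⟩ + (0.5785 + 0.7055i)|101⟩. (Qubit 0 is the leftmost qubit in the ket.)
0.4094|001⟩ + (0.5785 + 0.7055i)|101⟩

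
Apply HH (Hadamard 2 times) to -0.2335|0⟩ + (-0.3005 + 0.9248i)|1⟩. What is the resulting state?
-0.2335|0⟩ + (-0.3005 + 0.9248i)|1⟩

H² = I, so an even number of Hadamards cancels: H^2 = I and the state is unchanged.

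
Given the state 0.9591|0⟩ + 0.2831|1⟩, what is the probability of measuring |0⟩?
0.9199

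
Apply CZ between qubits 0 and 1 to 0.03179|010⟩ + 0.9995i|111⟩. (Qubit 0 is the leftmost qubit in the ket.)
0.03179|010⟩ - 0.9995i|111⟩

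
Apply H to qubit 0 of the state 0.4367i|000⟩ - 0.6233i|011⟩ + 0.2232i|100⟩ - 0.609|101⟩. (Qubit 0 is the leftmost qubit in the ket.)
0.4666i|000⟩ - 0.4306|001⟩ - 0.4407i|011⟩ + 0.151i|100⟩ + 0.4306|101⟩ - 0.4407i|111⟩

H on qubit 0 mixes each pair of kets that differ only in qubit 0: amplitudes (a, b) of (|…0…⟩, |…1…⟩) become ((a + b)/√2, (a − b)/√2). Kets absent from the input have amplitude 0.
(|000⟩, |100⟩): (a, b) = (0.4367i, 0.2232i) → (0.4666i, 0.151i)
(|001⟩, |101⟩): (a, b) = (0, -0.609) → (-0.4306, 0.4306)
(|011⟩, |111⟩): (a, b) = (-0.6233i, 0) → (-0.4407i, -0.4407i)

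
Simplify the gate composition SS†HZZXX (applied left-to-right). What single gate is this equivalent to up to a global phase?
H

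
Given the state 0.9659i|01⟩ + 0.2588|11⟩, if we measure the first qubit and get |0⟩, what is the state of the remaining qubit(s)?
i|1⟩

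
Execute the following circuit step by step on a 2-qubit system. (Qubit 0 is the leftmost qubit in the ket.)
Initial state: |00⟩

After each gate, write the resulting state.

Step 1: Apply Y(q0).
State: i|10⟩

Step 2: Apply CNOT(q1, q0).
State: i|10⟩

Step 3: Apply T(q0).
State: (-1/√2 + (1/√2)i)|10⟩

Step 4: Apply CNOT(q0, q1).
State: (-1/√2 + (1/√2)i)|11⟩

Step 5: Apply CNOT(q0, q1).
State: (-1/√2 + (1/√2)i)|10⟩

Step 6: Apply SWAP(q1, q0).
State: (-1/√2 + (1/√2)i)|01⟩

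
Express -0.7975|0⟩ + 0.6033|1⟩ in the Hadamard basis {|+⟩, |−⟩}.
-0.1373|+⟩ - 0.9905|−⟩

With |ψ⟩ = α|0⟩ + β|1⟩, the Hadamard-basis coefficients are ⟨+|ψ⟩ = (α + β)/√2 and ⟨−|ψ⟩ = (α − β)/√2.
Here α = -0.7975, β = 0.6033: (α + β)/√2 = -0.1373, (α − β)/√2 = -0.9905.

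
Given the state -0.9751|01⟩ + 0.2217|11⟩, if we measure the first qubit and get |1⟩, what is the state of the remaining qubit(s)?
|1⟩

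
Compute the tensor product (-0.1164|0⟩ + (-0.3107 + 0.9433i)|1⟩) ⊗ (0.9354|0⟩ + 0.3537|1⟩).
-0.1089|00⟩ - 0.04117|01⟩ + (-0.2906 + 0.8824i)|10⟩ + (-0.1099 + 0.3336i)|11⟩

amp(|b₁b₂…⟩) = product of the factor amplitudes for bits b₁, b₂, …; only kets whose every factor amplitude is nonzero survive.
|00⟩: (-0.1164)(0.9354) = -0.1089
|01⟩: (-0.1164)(0.3537) = -0.04117
|10⟩: (-0.3107 + 0.9433i)(0.9354) = (-0.2906 + 0.8824i)
|11⟩: (-0.3107 + 0.9433i)(0.3537) = (-0.1099 + 0.3336i)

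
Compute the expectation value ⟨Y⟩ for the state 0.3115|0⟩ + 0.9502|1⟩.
0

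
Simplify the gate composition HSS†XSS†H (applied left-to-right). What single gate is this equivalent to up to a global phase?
Z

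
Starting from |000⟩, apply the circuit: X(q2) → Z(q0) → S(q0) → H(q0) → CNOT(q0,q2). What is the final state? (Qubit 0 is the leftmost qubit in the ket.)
1/√2|001⟩ + 1/√2|100⟩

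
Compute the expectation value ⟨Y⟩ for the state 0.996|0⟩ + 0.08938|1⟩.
0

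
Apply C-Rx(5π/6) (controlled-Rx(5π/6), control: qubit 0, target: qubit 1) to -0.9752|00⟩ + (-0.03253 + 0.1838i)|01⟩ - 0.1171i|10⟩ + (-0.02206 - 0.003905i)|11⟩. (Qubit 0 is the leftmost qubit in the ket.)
-0.9752|00⟩ + (-0.03253 + 0.1838i)|01⟩ + (-0.003772 - 0.008999i)|10⟩ + (-0.1188 - 0.001011i)|11⟩

C-Rx(5π/6) leaves the control-|0⟩ kets |00⟩, |01⟩ unchanged and applies Rx(5π/6) to qubit 1 on the control-|1⟩ pair (|10⟩, |11⟩).
Rx(5π/6) = [[cos(θ/2), −i·sin(θ/2)], [−i·sin(θ/2), cos(θ/2)]]; θ = 5π/6, cos(θ/2) ≈ 0.258819, sin(θ/2) ≈ 0.965926.
With a = amp(|10⟩) = -0.1171i and b = amp(|11⟩) = (-0.02206 - 0.003905i):
new amp(|10⟩) = (0.258819)·a + (-0.965926i)·b = (-0.003772 - 0.008999i)
new amp(|11⟩) = (-0.965926i)·a + (0.258819)·b = (-0.1188 - 0.001011i)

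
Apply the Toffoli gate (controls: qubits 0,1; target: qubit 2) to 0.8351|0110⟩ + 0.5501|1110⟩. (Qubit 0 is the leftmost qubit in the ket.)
0.8351|0110⟩ + 0.5501|1100⟩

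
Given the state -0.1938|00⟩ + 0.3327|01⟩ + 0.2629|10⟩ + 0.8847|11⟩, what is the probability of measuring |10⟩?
0.06912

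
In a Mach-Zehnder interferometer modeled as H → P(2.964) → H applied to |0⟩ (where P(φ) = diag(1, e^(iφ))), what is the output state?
(0.007864 + 0.08833i)|0⟩ + (0.9921 - 0.08833i)|1⟩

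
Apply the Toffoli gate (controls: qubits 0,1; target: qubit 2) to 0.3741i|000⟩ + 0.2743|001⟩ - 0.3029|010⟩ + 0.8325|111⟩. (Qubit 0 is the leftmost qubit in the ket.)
0.3741i|000⟩ + 0.2743|001⟩ - 0.3029|010⟩ + 0.8325|110⟩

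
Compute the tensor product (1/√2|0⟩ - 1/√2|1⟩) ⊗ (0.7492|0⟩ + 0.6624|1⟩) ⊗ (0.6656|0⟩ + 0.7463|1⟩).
0.3526|000⟩ + 0.3954|001⟩ + 0.3118|010⟩ + 0.3496|011⟩ - 0.3526|100⟩ - 0.3954|101⟩ - 0.3118|110⟩ - 0.3496|111⟩

amp(|b₁b₂…⟩) = product of the factor amplitudes for bits b₁, b₂, …; only kets whose every factor amplitude is nonzero survive.
|000⟩: (1/√2)(0.7492)(0.6656) = 0.3526
|001⟩: (1/√2)(0.7492)(0.7463) = 0.3954
|010⟩: (1/√2)(0.6624)(0.6656) = 0.3118
|011⟩: (1/√2)(0.6624)(0.7463) = 0.3496
|100⟩: (-1/√2)(0.7492)(0.6656) = -0.3526
|101⟩: (-1/√2)(0.7492)(0.7463) = -0.3954
|110⟩: (-1/√2)(0.6624)(0.6656) = -0.3118
|111⟩: (-1/√2)(0.6624)(0.7463) = -0.3496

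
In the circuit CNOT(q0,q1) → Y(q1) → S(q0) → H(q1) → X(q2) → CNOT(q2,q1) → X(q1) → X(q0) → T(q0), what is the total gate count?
9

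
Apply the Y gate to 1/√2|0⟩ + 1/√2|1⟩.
-(1/√2)i|0⟩ + (1/√2)i|1⟩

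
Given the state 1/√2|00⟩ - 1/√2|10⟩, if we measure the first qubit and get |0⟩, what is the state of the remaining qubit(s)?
|0⟩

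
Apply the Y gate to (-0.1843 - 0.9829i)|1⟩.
(-0.9829 + 0.1843i)|0⟩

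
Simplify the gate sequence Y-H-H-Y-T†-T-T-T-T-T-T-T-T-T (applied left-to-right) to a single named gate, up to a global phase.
I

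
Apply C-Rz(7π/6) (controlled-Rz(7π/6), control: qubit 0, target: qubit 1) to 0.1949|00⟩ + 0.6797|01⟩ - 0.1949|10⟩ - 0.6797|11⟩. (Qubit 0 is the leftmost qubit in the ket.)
0.1949|00⟩ + 0.6797|01⟩ + (0.05044 + 0.1883i)|10⟩ + (0.1759 - 0.6565i)|11⟩

C-Rz(7π/6) leaves the control-|0⟩ kets |00⟩, |01⟩ unchanged and applies Rz(7π/6) to qubit 1 on the control-|1⟩ pair (|10⟩, |11⟩).
Rz(7π/6) = [[e^(−iθ/2), 0], [0, e^(iθ/2)]] with e^(±iθ/2) = cos(θ/2) ± i·sin(θ/2); θ = 7π/6, cos(θ/2) ≈ -0.258819, sin(θ/2) ≈ 0.965926.
With a = amp(|10⟩) = -0.1949 and b = amp(|11⟩) = -0.6797:
new amp(|10⟩) = (-0.258819 - 0.965926i)·a = (0.05044 + 0.1883i)
new amp(|11⟩) = (-0.258819 + 0.965926i)·b = (0.1759 - 0.6565i)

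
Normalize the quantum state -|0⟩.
-|0⟩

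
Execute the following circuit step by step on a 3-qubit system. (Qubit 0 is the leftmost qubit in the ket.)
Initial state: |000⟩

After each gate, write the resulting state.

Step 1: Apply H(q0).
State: 1/√2|000⟩ + 1/√2|100⟩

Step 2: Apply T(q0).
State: 1/√2|000⟩ + (1/2 + (1/2)i)|100⟩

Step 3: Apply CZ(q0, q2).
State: 1/√2|000⟩ + (1/2 + (1/2)i)|100⟩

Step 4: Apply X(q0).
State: (1/2 + (1/2)i)|000⟩ + 1/√2|100⟩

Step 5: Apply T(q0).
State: (1/2 + (1/2)i)|000⟩ + (1/2 + (1/2)i)|100⟩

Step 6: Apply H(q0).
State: (1/√2 + (1/√2)i)|000⟩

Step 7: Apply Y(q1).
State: (-1/√2 + (1/√2)i)|010⟩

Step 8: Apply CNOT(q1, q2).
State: (-1/√2 + (1/√2)i)|011⟩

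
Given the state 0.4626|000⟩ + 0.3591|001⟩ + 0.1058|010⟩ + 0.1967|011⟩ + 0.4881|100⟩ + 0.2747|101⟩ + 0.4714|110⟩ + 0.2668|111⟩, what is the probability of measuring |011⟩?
0.03869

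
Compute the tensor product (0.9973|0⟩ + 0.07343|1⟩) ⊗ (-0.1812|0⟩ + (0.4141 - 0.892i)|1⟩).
-0.1807|00⟩ + (0.413 - 0.8896i)|01⟩ - 0.01331|10⟩ + (0.03041 - 0.0655i)|11⟩

amp(|b₁b₂…⟩) = product of the factor amplitudes for bits b₁, b₂, …; only kets whose every factor amplitude is nonzero survive.
|00⟩: (0.9973)(-0.1812) = -0.1807
|01⟩: (0.9973)(0.4141 - 0.892i) = (0.413 - 0.8896i)
|10⟩: (0.07343)(-0.1812) = -0.01331
|11⟩: (0.07343)(0.4141 - 0.892i) = (0.03041 - 0.0655i)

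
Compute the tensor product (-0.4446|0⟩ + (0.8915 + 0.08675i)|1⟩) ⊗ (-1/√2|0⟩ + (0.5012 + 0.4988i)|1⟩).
0.3144|00⟩ + (-0.2228 - 0.2218i)|01⟩ + (-0.6304 - 0.06134i)|10⟩ + (0.4035 + 0.4882i)|11⟩

amp(|b₁b₂…⟩) = product of the factor amplitudes for bits b₁, b₂, …; only kets whose every factor amplitude is nonzero survive.
|00⟩: (-0.4446)(-1/√2) = 0.3144
|01⟩: (-0.4446)(0.5012 + 0.4988i) = (-0.2228 - 0.2218i)
|10⟩: (0.8915 + 0.08675i)(-1/√2) = (-0.6304 - 0.06134i)
|11⟩: (0.8915 + 0.08675i)(0.5012 + 0.4988i) = (0.4035 + 0.4882i)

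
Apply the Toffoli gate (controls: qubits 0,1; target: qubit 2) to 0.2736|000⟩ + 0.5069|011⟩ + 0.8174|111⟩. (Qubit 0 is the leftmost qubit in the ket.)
0.2736|000⟩ + 0.5069|011⟩ + 0.8174|110⟩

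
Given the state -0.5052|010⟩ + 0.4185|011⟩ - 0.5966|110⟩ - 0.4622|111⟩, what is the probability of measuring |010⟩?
0.2552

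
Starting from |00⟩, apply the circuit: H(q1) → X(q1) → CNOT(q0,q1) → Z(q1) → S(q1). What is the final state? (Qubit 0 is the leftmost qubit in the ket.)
1/√2|00⟩ - (1/√2)i|01⟩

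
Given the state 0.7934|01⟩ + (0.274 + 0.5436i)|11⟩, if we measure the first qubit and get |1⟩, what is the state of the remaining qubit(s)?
(0.4501 + 0.893i)|1⟩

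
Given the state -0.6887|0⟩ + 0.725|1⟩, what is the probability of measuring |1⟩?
0.5256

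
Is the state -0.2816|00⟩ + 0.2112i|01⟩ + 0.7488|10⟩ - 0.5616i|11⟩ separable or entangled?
Separable

Writing the state as a|00⟩ + b|01⟩ + c|10⟩ + d|11⟩, it is a product state iff ad − bc = 0.
Here (a, b, c, d) = (-0.2816, 0.2112i, 0.7488, -0.5616i): ad − bc = (-0.2816)(-0.5616i) − (0.2112i)(0.7488) = 0, so the state is separable.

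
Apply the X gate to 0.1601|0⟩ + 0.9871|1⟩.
0.9871|0⟩ + 0.1601|1⟩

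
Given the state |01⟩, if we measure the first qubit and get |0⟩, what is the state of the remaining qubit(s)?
|1⟩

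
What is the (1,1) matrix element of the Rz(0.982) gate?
(0.8819 + 0.4715i)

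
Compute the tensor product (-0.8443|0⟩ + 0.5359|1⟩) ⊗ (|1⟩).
-0.8443|01⟩ + 0.5359|11⟩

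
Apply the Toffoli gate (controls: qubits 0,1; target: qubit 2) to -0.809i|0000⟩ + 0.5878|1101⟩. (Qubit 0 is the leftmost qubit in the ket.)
-0.809i|0000⟩ + 0.5878|1111⟩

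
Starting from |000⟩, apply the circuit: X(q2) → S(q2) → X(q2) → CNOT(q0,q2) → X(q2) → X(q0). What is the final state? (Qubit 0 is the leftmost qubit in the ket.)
i|101⟩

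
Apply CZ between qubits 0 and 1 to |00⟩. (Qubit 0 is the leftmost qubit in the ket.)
|00⟩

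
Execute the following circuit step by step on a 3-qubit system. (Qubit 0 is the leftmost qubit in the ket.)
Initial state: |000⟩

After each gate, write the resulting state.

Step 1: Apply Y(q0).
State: i|100⟩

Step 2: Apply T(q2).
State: i|100⟩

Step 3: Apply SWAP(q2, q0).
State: i|001⟩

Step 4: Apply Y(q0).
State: -|101⟩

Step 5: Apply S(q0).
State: -i|101⟩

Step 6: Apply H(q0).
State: -(1/√2)i|001⟩ + (1/√2)i|101⟩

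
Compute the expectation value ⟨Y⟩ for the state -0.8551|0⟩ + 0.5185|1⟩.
0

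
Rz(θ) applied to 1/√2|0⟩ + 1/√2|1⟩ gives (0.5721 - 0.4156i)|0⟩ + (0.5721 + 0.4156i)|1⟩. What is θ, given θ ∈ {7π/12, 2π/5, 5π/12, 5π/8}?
2π/5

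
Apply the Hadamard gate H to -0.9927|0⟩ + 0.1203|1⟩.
-0.6169|0⟩ - 0.787|1⟩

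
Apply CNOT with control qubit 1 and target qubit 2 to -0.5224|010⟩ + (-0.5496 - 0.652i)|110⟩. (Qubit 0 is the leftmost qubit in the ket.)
-0.5224|011⟩ + (-0.5496 - 0.652i)|111⟩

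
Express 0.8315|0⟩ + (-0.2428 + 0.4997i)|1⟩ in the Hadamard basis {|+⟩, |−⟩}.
(0.4163 + 0.3533i)|+⟩ + (0.7596 - 0.3533i)|−⟩

With |ψ⟩ = α|0⟩ + β|1⟩, the Hadamard-basis coefficients are ⟨+|ψ⟩ = (α + β)/√2 and ⟨−|ψ⟩ = (α − β)/√2.
Here α = 0.8315, β = (-0.2428 + 0.4997i): (α + β)/√2 = (0.4163 + 0.3533i), (α − β)/√2 = (0.7596 - 0.3533i).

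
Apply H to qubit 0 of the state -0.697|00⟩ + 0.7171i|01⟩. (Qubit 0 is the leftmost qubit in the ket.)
-0.4929|00⟩ + 0.5071i|01⟩ - 0.4929|10⟩ + 0.5071i|11⟩

H on qubit 0 mixes each pair of kets that differ only in qubit 0: amplitudes (a, b) of (|…0…⟩, |…1…⟩) become ((a + b)/√2, (a − b)/√2). Kets absent from the input have amplitude 0.
(|00⟩, |10⟩): (a, b) = (-0.697, 0) → (-0.4929, -0.4929)
(|01⟩, |11⟩): (a, b) = (0.7171i, 0) → (0.5071i, 0.5071i)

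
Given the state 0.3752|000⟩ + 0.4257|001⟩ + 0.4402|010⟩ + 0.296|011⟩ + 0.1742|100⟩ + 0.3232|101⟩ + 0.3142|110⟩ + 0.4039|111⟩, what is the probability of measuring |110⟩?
0.09872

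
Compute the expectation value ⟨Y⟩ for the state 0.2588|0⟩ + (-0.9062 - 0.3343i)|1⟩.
-0.173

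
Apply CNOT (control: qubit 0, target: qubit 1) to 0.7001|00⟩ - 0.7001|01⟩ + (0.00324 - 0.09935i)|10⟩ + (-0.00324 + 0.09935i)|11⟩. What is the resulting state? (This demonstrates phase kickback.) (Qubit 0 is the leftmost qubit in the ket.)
0.7001|00⟩ - 0.7001|01⟩ + (-0.00324 + 0.09935i)|10⟩ + (0.00324 - 0.09935i)|11⟩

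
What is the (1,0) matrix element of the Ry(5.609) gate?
0.3307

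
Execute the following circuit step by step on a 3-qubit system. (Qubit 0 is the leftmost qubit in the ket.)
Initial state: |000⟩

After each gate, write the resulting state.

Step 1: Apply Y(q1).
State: i|010⟩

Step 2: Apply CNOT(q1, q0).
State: i|110⟩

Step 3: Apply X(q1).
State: i|100⟩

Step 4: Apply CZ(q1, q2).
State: i|100⟩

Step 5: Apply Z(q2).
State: i|100⟩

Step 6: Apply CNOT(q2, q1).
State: i|100⟩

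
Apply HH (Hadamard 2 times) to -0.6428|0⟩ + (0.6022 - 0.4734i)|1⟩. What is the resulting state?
-0.6428|0⟩ + (0.6022 - 0.4734i)|1⟩

H² = I, so an even number of Hadamards cancels: H^2 = I and the state is unchanged.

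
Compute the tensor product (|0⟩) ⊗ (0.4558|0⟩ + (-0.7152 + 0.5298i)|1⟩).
0.4558|00⟩ + (-0.7152 + 0.5298i)|01⟩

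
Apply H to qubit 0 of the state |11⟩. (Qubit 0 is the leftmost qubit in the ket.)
1/√2|01⟩ - 1/√2|11⟩

H on qubit 0 mixes each pair of kets that differ only in qubit 0: amplitudes (a, b) of (|…0…⟩, |…1…⟩) become ((a + b)/√2, (a − b)/√2). Kets absent from the input have amplitude 0.
(|01⟩, |11⟩): (a, b) = (0, 1) → (1/√2, -1/√2)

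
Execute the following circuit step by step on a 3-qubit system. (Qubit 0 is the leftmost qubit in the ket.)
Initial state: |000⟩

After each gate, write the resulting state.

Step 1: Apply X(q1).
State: |010⟩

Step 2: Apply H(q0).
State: 1/√2|010⟩ + 1/√2|110⟩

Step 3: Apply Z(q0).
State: 1/√2|010⟩ - 1/√2|110⟩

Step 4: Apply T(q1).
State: (1/2 + (1/2)i)|010⟩ + (-1/2 - (1/2)i)|110⟩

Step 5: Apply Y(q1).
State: (1/2 - (1/2)i)|000⟩ + (-1/2 + (1/2)i)|100⟩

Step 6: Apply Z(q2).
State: (1/2 - (1/2)i)|000⟩ + (-1/2 + (1/2)i)|100⟩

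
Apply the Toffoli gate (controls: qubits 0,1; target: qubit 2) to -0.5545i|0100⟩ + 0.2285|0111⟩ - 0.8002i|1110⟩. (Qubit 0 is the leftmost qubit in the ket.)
-0.5545i|0100⟩ + 0.2285|0111⟩ - 0.8002i|1100⟩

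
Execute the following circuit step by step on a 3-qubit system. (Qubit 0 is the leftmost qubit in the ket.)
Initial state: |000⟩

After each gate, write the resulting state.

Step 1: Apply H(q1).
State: 1/√2|000⟩ + 1/√2|010⟩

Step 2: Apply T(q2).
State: 1/√2|000⟩ + 1/√2|010⟩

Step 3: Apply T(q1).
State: 1/√2|000⟩ + (1/2 + (1/2)i)|010⟩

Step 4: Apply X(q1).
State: (1/2 + (1/2)i)|000⟩ + 1/√2|010⟩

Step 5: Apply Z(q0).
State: (1/2 + (1/2)i)|000⟩ + 1/√2|010⟩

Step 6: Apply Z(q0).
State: (1/2 + (1/2)i)|000⟩ + 1/√2|010⟩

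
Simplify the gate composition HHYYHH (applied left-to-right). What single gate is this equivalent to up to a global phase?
I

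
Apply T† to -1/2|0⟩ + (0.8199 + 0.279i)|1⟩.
-1/2|0⟩ + (0.777 - 0.3825i)|1⟩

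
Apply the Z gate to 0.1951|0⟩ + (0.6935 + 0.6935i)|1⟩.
0.1951|0⟩ + (-0.6935 - 0.6935i)|1⟩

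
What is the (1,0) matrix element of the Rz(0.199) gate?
0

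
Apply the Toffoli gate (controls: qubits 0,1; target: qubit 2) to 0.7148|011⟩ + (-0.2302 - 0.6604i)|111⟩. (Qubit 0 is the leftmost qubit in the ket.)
0.7148|011⟩ + (-0.2302 - 0.6604i)|110⟩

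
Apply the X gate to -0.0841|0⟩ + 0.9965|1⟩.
0.9965|0⟩ - 0.0841|1⟩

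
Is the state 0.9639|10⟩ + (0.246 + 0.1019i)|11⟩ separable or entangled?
Separable

Writing the state as a|00⟩ + b|01⟩ + c|10⟩ + d|11⟩, it is a product state iff ad − bc = 0.
Here (a, b, c, d) = (0, 0, 0.9639, (0.246 + 0.1019i)): ad − bc = (0)(0.246 + 0.1019i) − (0)(0.9639) = 0, so the state is separable.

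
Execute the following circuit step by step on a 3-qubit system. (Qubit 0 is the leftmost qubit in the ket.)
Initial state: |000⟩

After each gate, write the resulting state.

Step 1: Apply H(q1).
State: 1/√2|000⟩ + 1/√2|010⟩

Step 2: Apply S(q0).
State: 1/√2|000⟩ + 1/√2|010⟩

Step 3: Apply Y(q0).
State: (1/√2)i|100⟩ + (1/√2)i|110⟩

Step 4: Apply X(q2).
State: (1/√2)i|101⟩ + (1/√2)i|111⟩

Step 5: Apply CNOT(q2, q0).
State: (1/√2)i|001⟩ + (1/√2)i|011⟩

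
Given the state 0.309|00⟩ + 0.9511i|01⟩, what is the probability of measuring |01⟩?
0.9046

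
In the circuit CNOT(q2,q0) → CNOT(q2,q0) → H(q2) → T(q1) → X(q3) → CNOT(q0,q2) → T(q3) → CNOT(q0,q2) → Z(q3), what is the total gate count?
9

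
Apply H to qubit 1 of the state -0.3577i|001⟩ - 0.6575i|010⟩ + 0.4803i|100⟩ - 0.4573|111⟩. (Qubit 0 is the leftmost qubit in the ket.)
-0.4649i|000⟩ - 0.2529i|001⟩ + 0.4649i|010⟩ - 0.2529i|011⟩ + 0.3396i|100⟩ - 0.3234|101⟩ + 0.3396i|110⟩ + 0.3234|111⟩

H on qubit 1 mixes each pair of kets that differ only in qubit 1: amplitudes (a, b) of (|…0…⟩, |…1…⟩) become ((a + b)/√2, (a − b)/√2). Kets absent from the input have amplitude 0.
(|000⟩, |010⟩): (a, b) = (0, -0.6575i) → (-0.4649i, 0.4649i)
(|001⟩, |011⟩): (a, b) = (-0.3577i, 0) → (-0.2529i, -0.2529i)
(|100⟩, |110⟩): (a, b) = (0.4803i, 0) → (0.3396i, 0.3396i)
(|101⟩, |111⟩): (a, b) = (0, -0.4573) → (-0.3234, 0.3234)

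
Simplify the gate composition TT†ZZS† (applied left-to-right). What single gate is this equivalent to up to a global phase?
S†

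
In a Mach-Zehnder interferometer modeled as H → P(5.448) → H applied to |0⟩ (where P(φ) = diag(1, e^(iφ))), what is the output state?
(0.8355 - 0.3707i)|0⟩ + (0.1645 + 0.3707i)|1⟩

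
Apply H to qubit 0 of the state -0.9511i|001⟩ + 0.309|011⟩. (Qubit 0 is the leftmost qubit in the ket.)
-0.6725i|001⟩ + 0.2185|011⟩ - 0.6725i|101⟩ + 0.2185|111⟩

H on qubit 0 mixes each pair of kets that differ only in qubit 0: amplitudes (a, b) of (|…0…⟩, |…1…⟩) become ((a + b)/√2, (a − b)/√2). Kets absent from the input have amplitude 0.
(|001⟩, |101⟩): (a, b) = (-0.9511i, 0) → (-0.6725i, -0.6725i)
(|011⟩, |111⟩): (a, b) = (0.309, 0) → (0.2185, 0.2185)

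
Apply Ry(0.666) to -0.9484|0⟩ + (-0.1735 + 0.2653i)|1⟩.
(-0.8396 - 0.08672i)|0⟩ + (-0.474 + 0.2507i)|1⟩

Ry(0.666) = [[cos(θ/2), −sin(θ/2)], [sin(θ/2), cos(θ/2)]]; θ = 0.666, cos(θ/2) ≈ 0.945066, sin(θ/2) ≈ 0.32688.
With a = amp(|0⟩) = -0.9484 and b = amp(|1⟩) = (-0.1735 + 0.2653i):
new amp(|0⟩) = (0.945066)·a + (-0.32688)·b = (-0.8396 - 0.08672i)
new amp(|1⟩) = (0.32688)·a + (0.945066)·b = (-0.474 + 0.2507i)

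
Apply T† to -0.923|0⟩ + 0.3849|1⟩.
-0.923|0⟩ + (0.2722 - 0.2722i)|1⟩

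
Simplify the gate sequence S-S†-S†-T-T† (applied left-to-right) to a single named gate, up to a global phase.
S†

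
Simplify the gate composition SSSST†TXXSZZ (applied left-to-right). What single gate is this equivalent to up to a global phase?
S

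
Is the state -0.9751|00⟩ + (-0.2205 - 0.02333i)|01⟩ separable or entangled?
Separable

Writing the state as a|00⟩ + b|01⟩ + c|10⟩ + d|11⟩, it is a product state iff ad − bc = 0.
Here (a, b, c, d) = (-0.9751, (-0.2205 - 0.02333i), 0, 0): ad − bc = (-0.9751)(0) − (-0.2205 - 0.02333i)(0) = 0, so the state is separable.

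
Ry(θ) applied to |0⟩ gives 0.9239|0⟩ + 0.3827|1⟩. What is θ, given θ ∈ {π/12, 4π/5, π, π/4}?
π/4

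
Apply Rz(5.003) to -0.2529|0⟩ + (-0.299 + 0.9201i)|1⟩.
(0.2028 + 0.151i)|0⟩ + (-0.3097 - 0.9165i)|1⟩

Rz(5.003) = [[e^(−iθ/2), 0], [0, e^(iθ/2)]] with e^(±iθ/2) = cos(θ/2) ± i·sin(θ/2); θ = 5.003, cos(θ/2) ≈ -0.80204, sin(θ/2) ≈ 0.59727.
With a = amp(|0⟩) = -0.2529 and b = amp(|1⟩) = (-0.299 + 0.9201i):
new amp(|0⟩) = (-0.80204 - 0.59727i)·a = (0.2028 + 0.151i)
new amp(|1⟩) = (-0.80204 + 0.59727i)·b = (-0.3097 - 0.9165i)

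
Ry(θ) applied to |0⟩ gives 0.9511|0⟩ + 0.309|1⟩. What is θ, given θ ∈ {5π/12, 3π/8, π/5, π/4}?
π/5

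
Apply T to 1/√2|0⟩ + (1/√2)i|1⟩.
1/√2|0⟩ + (-1/2 + (1/2)i)|1⟩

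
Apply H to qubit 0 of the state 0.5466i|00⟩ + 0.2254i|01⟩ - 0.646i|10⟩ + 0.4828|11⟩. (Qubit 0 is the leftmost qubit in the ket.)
-0.07029i|00⟩ + (0.3414 + 0.1594i)|01⟩ + 0.8433i|10⟩ + (-0.3414 + 0.1594i)|11⟩

H on qubit 0 mixes each pair of kets that differ only in qubit 0: amplitudes (a, b) of (|…0…⟩, |…1…⟩) become ((a + b)/√2, (a − b)/√2). Kets absent from the input have amplitude 0.
(|00⟩, |10⟩): (a, b) = (0.5466i, -0.646i) → (-0.07029i, 0.8433i)
(|01⟩, |11⟩): (a, b) = (0.2254i, 0.4828) → ((0.3414 + 0.1594i), (-0.3414 + 0.1594i))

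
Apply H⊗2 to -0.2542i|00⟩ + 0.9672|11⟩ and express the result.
(0.4836 - 0.1271i)|00⟩ + (-0.4836 - 0.1271i)|01⟩ + (-0.4836 - 0.1271i)|10⟩ + (0.4836 - 0.1271i)|11⟩

H⊗2 gives amp(|y⟩) = (1/2) Σ_x (−1)^(x·y) amp(|x⟩), where x·y is the number of positions in which both x and y have a 1.
|00⟩: (-0.2542i + 0.9672)/2 = (0.4836 - 0.1271i)
|01⟩: (-0.2542i - 0.9672)/2 = (-0.4836 - 0.1271i)
|10⟩: (-0.2542i - 0.9672)/2 = (-0.4836 - 0.1271i)
|11⟩: (-0.2542i + 0.9672)/2 = (0.4836 - 0.1271i)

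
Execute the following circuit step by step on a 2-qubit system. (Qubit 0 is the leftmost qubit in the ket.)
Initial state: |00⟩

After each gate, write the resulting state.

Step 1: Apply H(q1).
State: 1/√2|00⟩ + 1/√2|01⟩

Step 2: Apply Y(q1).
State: -(1/√2)i|00⟩ + (1/√2)i|01⟩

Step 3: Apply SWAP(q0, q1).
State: -(1/√2)i|00⟩ + (1/√2)i|10⟩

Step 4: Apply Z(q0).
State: -(1/√2)i|00⟩ - (1/√2)i|10⟩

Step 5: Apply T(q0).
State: -(1/√2)i|00⟩ + (1/2 - (1/2)i)|10⟩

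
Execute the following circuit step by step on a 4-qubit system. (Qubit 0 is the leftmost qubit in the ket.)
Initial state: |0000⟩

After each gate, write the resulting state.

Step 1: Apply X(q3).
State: |0001⟩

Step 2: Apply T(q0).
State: |0001⟩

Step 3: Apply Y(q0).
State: i|1001⟩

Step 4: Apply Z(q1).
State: i|1001⟩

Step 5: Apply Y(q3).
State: |1000⟩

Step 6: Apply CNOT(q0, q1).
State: |1100⟩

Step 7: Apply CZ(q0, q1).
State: -|1100⟩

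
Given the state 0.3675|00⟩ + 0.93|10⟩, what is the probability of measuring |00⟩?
0.1351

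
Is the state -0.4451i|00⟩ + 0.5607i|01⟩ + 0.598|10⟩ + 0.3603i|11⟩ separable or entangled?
Entangled

Writing the state as a|00⟩ + b|01⟩ + c|10⟩ + d|11⟩, it is a product state iff ad − bc = 0.
Here (a, b, c, d) = (-0.4451i, 0.5607i, 0.598, 0.3603i): ad − bc = (-0.4451i)(0.3603i) − (0.5607i)(0.598) = (0.1604 - 0.3353i) ≠ 0, so the state is entangled.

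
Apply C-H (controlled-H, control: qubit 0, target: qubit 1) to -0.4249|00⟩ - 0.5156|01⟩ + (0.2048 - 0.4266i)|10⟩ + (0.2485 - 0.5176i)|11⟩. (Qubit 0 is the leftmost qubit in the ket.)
-0.4249|00⟩ - 0.5156|01⟩ + (0.3205 - 0.6677i)|10⟩ + (-0.0309 + 0.06435i)|11⟩

C-H leaves the control-|0⟩ kets |00⟩, |01⟩ unchanged and applies H to qubit 1 on the control-|1⟩ pair (|10⟩, |11⟩).
H = [[1/√2, 1/√2], [1/√2, -1/√2]].
With a = amp(|10⟩) = (0.2048 - 0.4266i) and b = amp(|11⟩) = (0.2485 - 0.5176i):
new amp(|10⟩) = (1/√2)·a + (1/√2)·b = (0.3205 - 0.6677i)
new amp(|11⟩) = (1/√2)·a + (-1/√2)·b = (-0.0309 + 0.06435i)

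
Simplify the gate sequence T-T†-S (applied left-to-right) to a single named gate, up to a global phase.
S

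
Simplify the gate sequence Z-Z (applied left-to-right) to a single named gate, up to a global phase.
I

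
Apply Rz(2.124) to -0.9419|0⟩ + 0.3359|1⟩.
(-0.4588 + 0.8226i)|0⟩ + (0.1636 + 0.2934i)|1⟩

Rz(2.124) = [[e^(−iθ/2), 0], [0, e^(iθ/2)]] with e^(±iθ/2) = cos(θ/2) ± i·sin(θ/2); θ = 2.124, cos(θ/2) ≈ 0.487126, sin(θ/2) ≈ 0.873331.
With a = amp(|0⟩) = -0.9419 and b = amp(|1⟩) = 0.3359:
new amp(|0⟩) = (0.487126 - 0.873331i)·a = (-0.4588 + 0.8226i)
new amp(|1⟩) = (0.487126 + 0.873331i)·b = (0.1636 + 0.2934i)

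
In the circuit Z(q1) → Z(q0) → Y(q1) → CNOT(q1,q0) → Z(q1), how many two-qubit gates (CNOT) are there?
1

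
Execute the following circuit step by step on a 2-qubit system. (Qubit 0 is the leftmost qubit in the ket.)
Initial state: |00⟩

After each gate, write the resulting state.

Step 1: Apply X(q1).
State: |01⟩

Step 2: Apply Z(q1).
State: -|01⟩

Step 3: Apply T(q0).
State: -|01⟩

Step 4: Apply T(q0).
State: -|01⟩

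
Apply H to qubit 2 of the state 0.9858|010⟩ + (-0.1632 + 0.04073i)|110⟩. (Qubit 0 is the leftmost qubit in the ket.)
0.6971|010⟩ + 0.6971|011⟩ + (-0.1154 + 0.0288i)|110⟩ + (-0.1154 + 0.0288i)|111⟩

H on qubit 2 mixes each pair of kets that differ only in qubit 2: amplitudes (a, b) of (|…0…⟩, |…1…⟩) become ((a + b)/√2, (a − b)/√2). Kets absent from the input have amplitude 0.
(|010⟩, |011⟩): (a, b) = (0.9858, 0) → (0.6971, 0.6971)
(|110⟩, |111⟩): (a, b) = ((-0.1632 + 0.04073i), 0) → ((-0.1154 + 0.0288i), (-0.1154 + 0.0288i))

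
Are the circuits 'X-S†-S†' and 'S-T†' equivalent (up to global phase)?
No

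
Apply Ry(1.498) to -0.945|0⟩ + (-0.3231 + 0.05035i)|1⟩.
(-0.4721 - 0.03428i)|0⟩ + (-0.8801 + 0.03687i)|1⟩

Ry(1.498) = [[cos(θ/2), −sin(θ/2)], [sin(θ/2), cos(θ/2)]]; θ = 1.498, cos(θ/2) ≈ 0.73237, sin(θ/2) ≈ 0.680907.
With a = amp(|0⟩) = -0.945 and b = amp(|1⟩) = (-0.3231 + 0.05035i):
new amp(|0⟩) = (0.73237)·a + (-0.680907)·b = (-0.4721 - 0.03428i)
new amp(|1⟩) = (0.680907)·a + (0.73237)·b = (-0.8801 + 0.03687i)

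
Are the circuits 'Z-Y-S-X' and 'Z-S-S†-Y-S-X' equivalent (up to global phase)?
Yes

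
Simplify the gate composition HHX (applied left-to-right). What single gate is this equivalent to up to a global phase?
X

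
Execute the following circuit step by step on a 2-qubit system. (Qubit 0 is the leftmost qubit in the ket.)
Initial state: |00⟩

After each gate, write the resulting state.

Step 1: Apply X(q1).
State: |01⟩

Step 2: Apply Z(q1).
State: -|01⟩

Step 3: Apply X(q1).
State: -|00⟩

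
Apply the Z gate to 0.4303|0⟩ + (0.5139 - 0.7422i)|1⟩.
0.4303|0⟩ + (-0.5139 + 0.7422i)|1⟩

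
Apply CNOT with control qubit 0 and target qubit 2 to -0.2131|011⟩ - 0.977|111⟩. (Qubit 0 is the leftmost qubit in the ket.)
-0.2131|011⟩ - 0.977|110⟩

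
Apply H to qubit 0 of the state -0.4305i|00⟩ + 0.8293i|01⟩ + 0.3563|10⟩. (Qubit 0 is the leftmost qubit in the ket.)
(0.2519 - 0.3044i)|00⟩ + 0.5864i|01⟩ + (-0.2519 - 0.3044i)|10⟩ + 0.5864i|11⟩

H on qubit 0 mixes each pair of kets that differ only in qubit 0: amplitudes (a, b) of (|…0…⟩, |…1…⟩) become ((a + b)/√2, (a − b)/√2). Kets absent from the input have amplitude 0.
(|00⟩, |10⟩): (a, b) = (-0.4305i, 0.3563) → ((0.2519 - 0.3044i), (-0.2519 - 0.3044i))
(|01⟩, |11⟩): (a, b) = (0.8293i, 0) → (0.5864i, 0.5864i)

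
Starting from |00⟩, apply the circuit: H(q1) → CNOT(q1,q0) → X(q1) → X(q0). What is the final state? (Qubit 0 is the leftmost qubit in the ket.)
1/√2|00⟩ + 1/√2|11⟩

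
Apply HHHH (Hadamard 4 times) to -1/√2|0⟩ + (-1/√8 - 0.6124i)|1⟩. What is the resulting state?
-1/√2|0⟩ + (-1/√8 - 0.6124i)|1⟩

H² = I, so an even number of Hadamards cancels: H^4 = I and the state is unchanged.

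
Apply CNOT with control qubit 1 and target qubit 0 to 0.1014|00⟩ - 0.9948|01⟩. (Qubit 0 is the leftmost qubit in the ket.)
0.1014|00⟩ - 0.9948|11⟩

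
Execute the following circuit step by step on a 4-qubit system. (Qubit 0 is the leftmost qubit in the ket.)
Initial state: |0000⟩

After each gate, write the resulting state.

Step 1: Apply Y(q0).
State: i|1000⟩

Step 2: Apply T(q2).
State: i|1000⟩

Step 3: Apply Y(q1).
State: -|1100⟩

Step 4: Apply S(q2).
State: -|1100⟩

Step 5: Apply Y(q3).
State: -i|1101⟩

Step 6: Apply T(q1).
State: (1/√2 - (1/√2)i)|1101⟩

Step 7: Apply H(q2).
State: (1/2 - (1/2)i)|1101⟩ + (1/2 - (1/2)i)|1111⟩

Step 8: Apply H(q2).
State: (1/√2 - (1/√2)i)|1101⟩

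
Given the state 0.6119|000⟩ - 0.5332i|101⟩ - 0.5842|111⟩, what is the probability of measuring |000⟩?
0.3744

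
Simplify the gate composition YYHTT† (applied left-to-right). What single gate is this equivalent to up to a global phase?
H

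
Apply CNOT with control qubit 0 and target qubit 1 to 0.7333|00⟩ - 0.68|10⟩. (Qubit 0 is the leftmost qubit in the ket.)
0.7333|00⟩ - 0.68|11⟩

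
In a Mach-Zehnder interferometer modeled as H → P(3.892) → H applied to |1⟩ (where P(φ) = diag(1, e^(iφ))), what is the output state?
(0.8657 + 0.341i)|0⟩ + (0.1343 - 0.341i)|1⟩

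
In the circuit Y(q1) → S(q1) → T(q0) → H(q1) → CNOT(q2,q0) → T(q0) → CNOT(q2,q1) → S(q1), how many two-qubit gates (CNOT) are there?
2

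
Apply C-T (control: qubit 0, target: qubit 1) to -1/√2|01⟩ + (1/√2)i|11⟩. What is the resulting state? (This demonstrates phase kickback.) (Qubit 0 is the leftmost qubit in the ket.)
-1/√2|01⟩ + (-1/2 + (1/2)i)|11⟩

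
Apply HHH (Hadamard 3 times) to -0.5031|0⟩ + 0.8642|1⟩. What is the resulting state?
0.2553|0⟩ - 0.9668|1⟩

H² = I, so H^3 = H: a single Hadamard. With (a, b) = (-0.5031, 0.8642), H gives ((a + b)/√2, (a − b)/√2) = (0.2553, -0.9668).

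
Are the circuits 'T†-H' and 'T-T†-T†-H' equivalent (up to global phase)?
Yes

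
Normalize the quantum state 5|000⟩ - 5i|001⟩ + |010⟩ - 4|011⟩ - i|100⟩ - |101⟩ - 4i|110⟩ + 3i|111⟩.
0.5157|000⟩ - 0.5157i|001⟩ + 0.1031|010⟩ - 0.4126|011⟩ - 0.1031i|100⟩ - 0.1031|101⟩ - 0.4126i|110⟩ + 0.3094i|111⟩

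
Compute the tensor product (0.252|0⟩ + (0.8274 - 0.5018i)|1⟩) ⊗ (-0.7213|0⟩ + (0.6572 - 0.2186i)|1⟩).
-0.1818|00⟩ + (0.1656 - 0.05509i)|01⟩ + (-0.5968 + 0.3619i)|10⟩ + (0.4341 - 0.5107i)|11⟩

amp(|b₁b₂…⟩) = product of the factor amplitudes for bits b₁, b₂, …; only kets whose every factor amplitude is nonzero survive.
|00⟩: (0.252)(-0.7213) = -0.1818
|01⟩: (0.252)(0.6572 - 0.2186i) = (0.1656 - 0.05509i)
|10⟩: (0.8274 - 0.5018i)(-0.7213) = (-0.5968 + 0.3619i)
|11⟩: (0.8274 - 0.5018i)(0.6572 - 0.2186i) = (0.4341 - 0.5107i)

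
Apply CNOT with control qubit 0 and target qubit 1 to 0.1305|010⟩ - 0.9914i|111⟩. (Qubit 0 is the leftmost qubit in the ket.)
0.1305|010⟩ - 0.9914i|101⟩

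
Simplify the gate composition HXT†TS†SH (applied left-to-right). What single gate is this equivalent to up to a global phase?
Z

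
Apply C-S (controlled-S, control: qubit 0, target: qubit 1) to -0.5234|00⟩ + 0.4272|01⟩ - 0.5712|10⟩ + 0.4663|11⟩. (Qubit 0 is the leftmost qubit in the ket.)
-0.5234|00⟩ + 0.4272|01⟩ - 0.5712|10⟩ + 0.4663i|11⟩

C-S leaves the control-|0⟩ kets |00⟩, |01⟩ unchanged and applies S to qubit 1 on the control-|1⟩ pair (|10⟩, |11⟩).
S = [[1, 0], [0, i]].
With a = amp(|10⟩) = -0.5712 and b = amp(|11⟩) = 0.4663:
new amp(|10⟩) = (1)·a = -0.5712
new amp(|11⟩) = (i)·b = 0.4663i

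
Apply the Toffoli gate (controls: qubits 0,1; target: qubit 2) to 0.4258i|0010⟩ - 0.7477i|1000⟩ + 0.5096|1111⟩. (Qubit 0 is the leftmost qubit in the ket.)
0.4258i|0010⟩ - 0.7477i|1000⟩ + 0.5096|1101⟩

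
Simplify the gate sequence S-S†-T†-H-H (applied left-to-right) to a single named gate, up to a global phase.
T†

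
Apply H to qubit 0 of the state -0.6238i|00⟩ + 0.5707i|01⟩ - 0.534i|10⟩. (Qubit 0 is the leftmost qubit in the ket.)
-0.8187i|00⟩ + 0.4035i|01⟩ - 0.0635i|10⟩ + 0.4035i|11⟩

H on qubit 0 mixes each pair of kets that differ only in qubit 0: amplitudes (a, b) of (|…0…⟩, |…1…⟩) become ((a + b)/√2, (a − b)/√2). Kets absent from the input have amplitude 0.
(|00⟩, |10⟩): (a, b) = (-0.6238i, -0.534i) → (-0.8187i, -0.0635i)
(|01⟩, |11⟩): (a, b) = (0.5707i, 0) → (0.4035i, 0.4035i)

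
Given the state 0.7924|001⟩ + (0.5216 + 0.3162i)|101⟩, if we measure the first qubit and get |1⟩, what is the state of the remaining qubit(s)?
(0.8551 + 0.5184i)|01⟩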